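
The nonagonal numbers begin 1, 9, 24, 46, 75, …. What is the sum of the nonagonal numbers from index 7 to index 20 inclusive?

Σ i(7i−5)/2 = (7Σi² − 5Σi) / 2 over i = 7..20.
Σi = 210 − 21 = 189 and Σi² = 2870 − 91 = 2779.
(7·2779 − 5·189) / 2 = 18508/2 = 9254.

9254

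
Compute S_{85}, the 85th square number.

The 85th square number is n² with n = 85.
85² = 7225.

7225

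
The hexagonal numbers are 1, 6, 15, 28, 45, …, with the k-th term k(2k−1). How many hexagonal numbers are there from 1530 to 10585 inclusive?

The n-th hexagonal number is n(2n−1).
Smallest index with value ≥ 1530: n = 28 (giving 1540).
Largest index with value ≤ 10585: n = 73 (giving 10585).
Indices 28 through 73: 46 terms.

46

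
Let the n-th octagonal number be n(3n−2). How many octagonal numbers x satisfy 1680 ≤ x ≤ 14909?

47

The n-th octagonal number is n(3n−2).
Smallest index with value ≥ 1680: n = 24 (giving 1680).
Largest index with value ≤ 14909: n = 70 (giving 14560).
Indices 24 through 70: 47 terms.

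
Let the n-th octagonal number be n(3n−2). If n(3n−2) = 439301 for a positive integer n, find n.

Set n(3n−2) = 439301, giving 3n² − 2n − 439301 = 0.
The discriminant is 4 + 12·439301 = 5271616, and √5271616 = 2296.
So n = (2 + 2296) / 6 = 2298/6 = 383.

383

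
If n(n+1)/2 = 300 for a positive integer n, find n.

24

Set n(n+1)/2 = 300, giving n² + n − 600 = 0.
So n = (-1 + 49) / 2 = 48/2 = 24.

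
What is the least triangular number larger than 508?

528

Solve n(n+1)/2 > 508 for integer n.
The largest n with value ≤ 508 is 31 (since 496 ≤ 508 < 528), so the first above is n = 32, value 528.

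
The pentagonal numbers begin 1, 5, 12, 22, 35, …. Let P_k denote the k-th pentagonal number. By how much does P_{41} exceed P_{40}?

Consecutive pentagonal numbers differ by 3n − 2: here 3·41 − 2 = 121.

121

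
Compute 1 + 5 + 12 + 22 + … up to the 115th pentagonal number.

767050

Σ i(3i−1)/2 = (3Σi² − Σi) / 2 over i = 1..115.
Σi = 6670 and Σi² = 513590.
(3·513590 − 1·6670) / 2 = 1534100/2 = 767050.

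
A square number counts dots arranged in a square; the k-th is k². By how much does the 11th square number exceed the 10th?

21

n² − (n−1)² = 2n − 1, so 11² − 10² = 2·11 − 1 = 21.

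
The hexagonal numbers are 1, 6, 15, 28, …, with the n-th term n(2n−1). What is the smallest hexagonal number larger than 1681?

1770

Solve n(2n−1) > 1681 for integer n.
The largest n with value ≤ 1681 is 29 (since 1653 ≤ 1681 < 1770), so the first above is n = 30, value 1770.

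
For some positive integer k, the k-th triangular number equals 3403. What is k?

82

Set n(n+1)/2 = 3403, giving n² + n − 6806 = 0.
So n = (-1 + 165) / 2 = 164/2 = 82.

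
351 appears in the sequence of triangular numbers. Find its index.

Set n(n+1)/2 = 351, giving n² + n − 702 = 0.
The discriminant is 1 + 8·351 = 2809, and √2809 = 53.
So n = (-1 + 53) / 2 = 52/2 = 26.

26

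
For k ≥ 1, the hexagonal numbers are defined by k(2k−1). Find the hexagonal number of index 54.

5778

The 54th hexagonal number is n(2n−1) with n = 54.
54·(2·54 − 1) = 54·107 = 5778.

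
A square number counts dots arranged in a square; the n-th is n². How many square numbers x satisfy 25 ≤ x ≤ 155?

The n-th square number is n².
Smallest index with value ≥ 25: n = 5 (giving 25).
Largest index with value ≤ 155: n = 12 (giving 144).
Indices 5 through 12: 8 terms.

8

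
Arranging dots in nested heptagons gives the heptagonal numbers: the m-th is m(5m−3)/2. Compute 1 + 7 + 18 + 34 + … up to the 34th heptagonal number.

Σ i(5i−3)/2 = (5Σi² − 3Σi) / 2 over i = 1..34.
Σi = 595 and Σi² = 13685.
(5·13685 − 3·595) / 2 = 66640/2 = 33320.

33320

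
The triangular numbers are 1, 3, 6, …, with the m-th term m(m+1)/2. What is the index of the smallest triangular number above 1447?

54

Solve n(n+1)/2 > 1447 for integer n.
The largest n with value ≤ 1447 is 53 (since 1431 ≤ 1447 < 1485), so the first above is n = 54, value 1485.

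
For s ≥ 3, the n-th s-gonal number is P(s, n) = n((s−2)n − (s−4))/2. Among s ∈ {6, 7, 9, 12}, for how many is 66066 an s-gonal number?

1

s = 6: P(6, 182) = 66066. ✓
s = 7: P(7, 162) = 65367 and P(7, 163) = 66178; 66066 is not s-gonal.
s = 9: P(9, 137) = 65349 and P(9, 138) = 66309; 66066 is not s-gonal.
s = 12: P(12, 115) = 65665 and P(12, 116) = 66816; 66066 is not s-gonal.
Hits: s ∈ {6} → 1.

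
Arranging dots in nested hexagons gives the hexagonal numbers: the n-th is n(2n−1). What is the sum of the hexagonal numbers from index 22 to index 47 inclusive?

Σ i(2i−1) = 2Σi² − Σi over i = 22..47.
Σi = 1128 − 231 = 897 and Σi² = 35720 − 3311 = 32409.
2·32409 − 1·897 = 63921.

63921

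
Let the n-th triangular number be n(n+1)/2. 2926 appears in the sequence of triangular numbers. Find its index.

76

Set n(n+1)/2 = 2926, giving n² + n − 5852 = 0.
The discriminant is 1 + 8·2926 = 23409, and √23409 = 153.
So n = (-1 + 153) / 2 = 152/2 = 76.
Check: 76·77/2 = 2926. ✓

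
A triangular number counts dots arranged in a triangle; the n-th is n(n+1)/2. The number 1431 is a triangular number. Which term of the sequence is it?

Set n(n+1)/2 = 1431, giving n² + n − 2862 = 0.
So n = (-1 + 107) / 2 = 106/2 = 53.
Check: 53·54/2 = 1431. ✓

53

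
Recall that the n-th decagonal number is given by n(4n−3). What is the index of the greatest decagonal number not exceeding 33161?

Solve n(4n−3) ≤ 33161 for integer n.
n = 91 gives 32851 ≤ 33161, while n = 92 gives 33580 > 33161; so the answer is index 91.

91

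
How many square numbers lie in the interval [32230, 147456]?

205

The n-th square number is n².
Smallest index with value ≥ 32230: n = 180 (giving 32400).
Largest index with value ≤ 147456: n = 384 (giving 147456).
Indices 180 through 384: 205 terms.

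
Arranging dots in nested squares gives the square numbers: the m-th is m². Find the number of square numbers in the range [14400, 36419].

The n-th square number is n².
Smallest index with value ≥ 14400: n = 120 (giving 14400).
Largest index with value ≤ 36419: n = 190 (giving 36100).
Indices 120 through 190: 71 terms.

71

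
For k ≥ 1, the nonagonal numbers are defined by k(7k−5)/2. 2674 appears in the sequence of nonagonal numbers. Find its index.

Set n(7n−5)/2 = 2674, giving 7n² − 5n − 5348 = 0.
The discriminant is 25 + 56·2674 = 149769, and √149769 = 387.
So n = (5 + 387) / 14 = 392/14 = 28.

28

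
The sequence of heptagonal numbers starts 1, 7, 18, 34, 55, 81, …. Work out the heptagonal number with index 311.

311·(5·311 − 3)/2 = 311·1552/2 = 311·776 = 241336.

241336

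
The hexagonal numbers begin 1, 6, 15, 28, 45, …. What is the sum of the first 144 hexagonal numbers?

Σ i(2i−1) = 2Σi² − Σi over i = 1..144.
Σi = 10440 and Σi² = 1005720.
2·1005720 − 1·10440 = 2001000.

2001000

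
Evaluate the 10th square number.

100

The 10th square number is n² with n = 10.
10² = 100.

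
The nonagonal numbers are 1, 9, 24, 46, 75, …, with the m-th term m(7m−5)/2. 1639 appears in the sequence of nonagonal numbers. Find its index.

22

Set n(7n−5)/2 = 1639, giving 7n² − 5n − 3278 = 0.
The discriminant is 25 + 56·1639 = 91809, and √91809 = 303.
So n = (5 + 303) / 14 = 308/14 = 22.
Check: 22·(7·22 − 5)/2 = 1639. ✓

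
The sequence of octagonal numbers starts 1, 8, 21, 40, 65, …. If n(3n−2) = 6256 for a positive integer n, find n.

46

Set n(3n−2) = 6256, giving 3n² − 2n − 6256 = 0.
The discriminant is 4 + 12·6256 = 75076, and √75076 = 274.
So n = (2 + 274) / 6 = 276/6 = 46.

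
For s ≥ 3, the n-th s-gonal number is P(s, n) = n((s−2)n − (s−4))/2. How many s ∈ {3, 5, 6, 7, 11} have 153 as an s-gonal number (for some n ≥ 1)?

s = 3: P(3, 17) = 153. ✓
s = 5: P(5, 10) = 145 and P(5, 11) = 176; 153 is not s-gonal.
s = 6: P(6, 9) = 153. ✓
s = 7: P(7, 8) = 148 and P(7, 9) = 189; 153 is not s-gonal.
s = 11: P(11, 6) = 141 and P(11, 7) = 196; 153 is not s-gonal.
Hits: s ∈ {3, 6} → 2.

2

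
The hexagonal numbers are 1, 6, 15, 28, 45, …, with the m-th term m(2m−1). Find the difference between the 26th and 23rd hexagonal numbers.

291

26·(2·26 − 1) = 1326 and 23·(2·23 − 1) = 1035.
Difference: 1326 − 1035 = 291.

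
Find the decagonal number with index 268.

286492

268·(4·268 − 3) = 268·1069 = 286492.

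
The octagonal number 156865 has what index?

229

Set n(3n−2) = 156865, giving 3n² − 2n − 156865 = 0.
The discriminant is 4 + 12·156865 = 1882384, and √1882384 = 1372.
So n = (2 + 1372) / 6 = 1374/6 = 229.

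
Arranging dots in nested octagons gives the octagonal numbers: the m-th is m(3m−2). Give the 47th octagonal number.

6533

The 47th octagonal number is n(3n−2) with n = 47.
47·(3·47 − 2) = 47·139 = 6533.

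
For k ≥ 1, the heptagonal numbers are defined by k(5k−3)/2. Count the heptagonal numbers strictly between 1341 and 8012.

33

The n-th heptagonal number is n(5n−3)/2.
Smallest index with value > 1341: n = 24 (giving 1404).
Largest index with value < 8012: n = 56 (giving 7756).
Indices 24 through 56: 33 terms.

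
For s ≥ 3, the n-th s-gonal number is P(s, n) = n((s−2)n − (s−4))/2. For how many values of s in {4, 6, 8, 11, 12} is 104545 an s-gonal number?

1

s = 4: P(4, 323) = 104329 and P(4, 324) = 104976; 104545 is not s-gonal.
s = 6: P(6, 228) = 103740 and P(6, 229) = 104653; 104545 is not s-gonal.
s = 8: P(8, 187) = 104533 and P(8, 188) = 105656; 104545 is not s-gonal.
s = 11: P(11, 152) = 103436 and P(11, 153) = 104805; 104545 is not s-gonal.
s = 12: P(12, 145) = 104545. ✓
Hits: s ∈ {12} → 1.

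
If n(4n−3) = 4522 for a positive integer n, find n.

Set n(4n−3) = 4522, giving 4n² − 3n − 4522 = 0.
The discriminant is 9 + 16·4522 = 72361, and √72361 = 269.
So n = (3 + 269) / 8 = 272/8 = 34.

34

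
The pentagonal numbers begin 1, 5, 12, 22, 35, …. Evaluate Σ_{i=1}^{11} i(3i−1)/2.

Σ i(3i−1)/2 = (3Σi² − Σi) / 2 over i = 1..11.
Σi = 66 and Σi² = 506.
(3·506 − 1·66) / 2 = 1452/2 = 726.

726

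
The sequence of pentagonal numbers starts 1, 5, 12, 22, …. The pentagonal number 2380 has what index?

40

Set n(3n−1)/2 = 2380, giving 3n² − n − 4760 = 0.
So n = (1 + 239) / 6 = 240/6 = 40.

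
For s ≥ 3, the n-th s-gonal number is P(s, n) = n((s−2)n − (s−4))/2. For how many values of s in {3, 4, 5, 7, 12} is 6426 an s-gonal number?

1

s = 3: P(3, 112) = 6328 and P(3, 113) = 6441; 6426 is not s-gonal.
s = 4: P(4, 80) = 6400 and P(4, 81) = 6561; 6426 is not s-gonal.
s = 5: P(5, 65) = 6305 and P(5, 66) = 6501; 6426 is not s-gonal.
s = 7: P(7, 51) = 6426. ✓
s = 12: P(12, 36) = 6336 and P(12, 37) = 6697; 6426 is not s-gonal.
Hits: s ∈ {7} → 1.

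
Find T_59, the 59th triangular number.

The 59th triangular number is n(n+1)/2 with n = 59.
59·60/2 = 3540/2 = 1770.

1770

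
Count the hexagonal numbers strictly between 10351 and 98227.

The n-th hexagonal number is n(2n−1).
Smallest index with value > 10351: n = 73 (giving 10585).
Largest index with value < 98227: n = 221 (giving 97461).
Indices 73 through 221: 149 terms.

149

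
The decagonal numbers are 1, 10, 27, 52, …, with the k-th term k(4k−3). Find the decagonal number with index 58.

The 58th decagonal number is n(4n−3) with n = 58.
58·(4·58 − 3) = 58·229 = 13282.

13282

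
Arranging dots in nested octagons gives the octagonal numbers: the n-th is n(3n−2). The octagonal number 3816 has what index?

Set n(3n−2) = 3816, giving 3n² − 2n − 3816 = 0.
The discriminant is 4 + 12·3816 = 45796, and √45796 = 214.
So n = (2 + 214) / 6 = 216/6 = 36.

36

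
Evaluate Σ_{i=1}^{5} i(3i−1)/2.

Σ i(3i−1)/2 = (3Σi² − Σi) / 2 over i = 1..5.
Σi = 15 and Σi² = 55.
(3·55 − 1·15) / 2 = 150/2 = 75.

75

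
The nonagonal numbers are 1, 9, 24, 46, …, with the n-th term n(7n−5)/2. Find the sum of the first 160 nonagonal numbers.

4791360

Σ i(7i−5)/2 = (7Σi² − 5Σi) / 2 over i = 1..160.
Σi = 12880 and Σi² = 1378160.
(7·1378160 − 5·12880) / 2 = 9582720/2 = 4791360.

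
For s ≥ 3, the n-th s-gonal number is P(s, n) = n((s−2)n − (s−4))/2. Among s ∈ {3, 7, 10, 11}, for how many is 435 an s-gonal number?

s = 3: P(3, 29) = 435. ✓
s = 7: P(7, 13) = 403 and P(7, 14) = 469; 435 is not s-gonal.
s = 10: P(10, 10) = 370 and P(10, 11) = 451; 435 is not s-gonal.
s = 11: P(11, 10) = 415 and P(11, 11) = 506; 435 is not s-gonal.
Hits: s ∈ {3} → 1.

1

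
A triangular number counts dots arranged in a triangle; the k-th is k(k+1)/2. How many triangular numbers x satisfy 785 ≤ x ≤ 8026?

The n-th triangular number is n(n+1)/2.
Smallest index with value ≥ 785: n = 40 (giving 820).
Largest index with value ≤ 8026: n = 126 (giving 8001).
Indices 40 through 126: 87 terms.

87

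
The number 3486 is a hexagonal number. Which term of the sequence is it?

42

Set n(2n−1) = 3486, giving 2n² − n − 3486 = 0.
The discriminant is 1 + 8·3486 = 27889, and √27889 = 167.
So n = (1 + 167) / 4 = 168/4 = 42.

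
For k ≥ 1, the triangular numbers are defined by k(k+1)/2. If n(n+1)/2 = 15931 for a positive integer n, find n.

Set n(n+1)/2 = 15931, giving n² + n − 31862 = 0.
The discriminant is 1 + 8·15931 = 127449, and √127449 = 357.
So n = (-1 + 357) / 2 = 356/2 = 178.
Check: 178·179/2 = 15931. ✓

178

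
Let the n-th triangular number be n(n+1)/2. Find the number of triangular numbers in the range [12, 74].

The n-th triangular number is n(n+1)/2.
Smallest index with value ≥ 12: n = 5 (giving 15).
Largest index with value ≤ 74: n = 11 (giving 66).
Indices 5 through 11: 7 terms.

7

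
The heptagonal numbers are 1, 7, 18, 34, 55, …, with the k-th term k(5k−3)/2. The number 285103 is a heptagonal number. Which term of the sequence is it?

338

Set n(5n−3)/2 = 285103, giving 5n² − 3n − 570206 = 0.
The discriminant is 9 + 40·285103 = 11404129, and √11404129 = 3377.
So n = (3 + 3377) / 10 = 3380/10 = 338.
Check: 338·(5·338 − 3)/2 = 285103. ✓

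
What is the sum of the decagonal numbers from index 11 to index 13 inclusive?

Σ i(4i−3) = 4Σi² − 3Σi over i = 11..13.
Σi = 91 − 55 = 36 and Σi² = 819 − 385 = 434.
4·434 − 3·36 = 1628.

1628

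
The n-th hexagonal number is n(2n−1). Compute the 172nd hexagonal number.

58996

The 172nd hexagonal number is n(2n−1) with n = 172.
172·(2·172 − 1) = 172·343 = 58996.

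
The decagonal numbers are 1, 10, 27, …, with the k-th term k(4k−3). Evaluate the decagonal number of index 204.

165852

The 204th decagonal number is n(4n−3) with n = 204.
204·(4·204 − 3) = 204·813 = 165852.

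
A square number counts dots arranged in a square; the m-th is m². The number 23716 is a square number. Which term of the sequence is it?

154

We need n² = 23716, so n = √23716 = 154.
Check: 154² = 23716. ✓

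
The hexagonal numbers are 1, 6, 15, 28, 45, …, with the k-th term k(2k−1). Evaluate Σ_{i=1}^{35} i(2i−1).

29190

Σ i(2i−1) = 2Σi² − Σi over i = 1..35.
Σi = 630 and Σi² = 14910.
2·14910 − 1·630 = 29190.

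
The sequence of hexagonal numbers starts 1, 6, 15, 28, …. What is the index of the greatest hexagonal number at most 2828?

37

Solve n(2n−1) ≤ 2828 for integer n.
n = 37 gives 2701 ≤ 2828, while n = 38 gives 2850 > 2828; so the answer is index 37.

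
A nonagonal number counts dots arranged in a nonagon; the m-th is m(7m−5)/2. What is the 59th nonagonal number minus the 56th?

1200

59·(7·59 − 5)/2 = 12036 and 56·(7·56 − 5)/2 = 10836.
Difference: 12036 − 10836 = 1200.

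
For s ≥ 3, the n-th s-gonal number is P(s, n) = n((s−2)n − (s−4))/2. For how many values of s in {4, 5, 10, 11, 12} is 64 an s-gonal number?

2

s = 4: P(4, 8) = 64. ✓
s = 5: P(5, 6) = 51 and P(5, 7) = 70; 64 is not s-gonal.
s = 10: P(10, 4) = 52 and P(10, 5) = 85; 64 is not s-gonal.
s = 11: P(11, 4) = 58 and P(11, 5) = 95; 64 is not s-gonal.
s = 12: P(12, 4) = 64. ✓
Hits: s ∈ {4, 12} → 2.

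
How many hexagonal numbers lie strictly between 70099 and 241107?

The n-th hexagonal number is n(2n−1).
Smallest index with value > 70099: n = 188 (giving 70500).
Largest index with value < 241107: n = 347 (giving 240471).
Indices 188 through 347: 160 terms.

160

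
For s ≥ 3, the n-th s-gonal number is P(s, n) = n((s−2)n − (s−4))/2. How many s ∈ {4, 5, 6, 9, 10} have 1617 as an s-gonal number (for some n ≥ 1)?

s = 4: P(4, 40) = 1600 and P(4, 41) = 1681; 1617 is not s-gonal.
s = 5: P(5, 33) = 1617. ✓
s = 6: P(6, 28) = 1540 and P(6, 29) = 1653; 1617 is not s-gonal.
s = 9: P(9, 21) = 1491 and P(9, 22) = 1639; 1617 is not s-gonal.
s = 10: P(10, 20) = 1540 and P(10, 21) = 1701; 1617 is not s-gonal.
Hits: s ∈ {5} → 1.

1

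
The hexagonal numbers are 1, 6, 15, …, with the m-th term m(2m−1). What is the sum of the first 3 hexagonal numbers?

Σ i(2i−1) = 2Σi² − Σi over i = 1..3.
Σi = 6 and Σi² = 14.
2·14 − 1·6 = 22.

22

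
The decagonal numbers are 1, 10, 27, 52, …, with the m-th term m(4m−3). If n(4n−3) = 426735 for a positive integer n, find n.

Set n(4n−3) = 426735, giving 4n² − 3n − 426735 = 0.
The discriminant is 9 + 16·426735 = 6827769, and √6827769 = 2613.
So n = (3 + 2613) / 8 = 2616/8 = 327.
Check: 327·(4·327 − 3) = 426735. ✓

327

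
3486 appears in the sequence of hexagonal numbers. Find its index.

42

Set n(2n−1) = 3486, giving 2n² − n − 3486 = 0.
So n = (1 + 167) / 4 = 168/4 = 42.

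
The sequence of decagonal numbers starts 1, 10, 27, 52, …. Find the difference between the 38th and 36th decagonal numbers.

586

38·(4·38 − 3) = 5662 and 36·(4·36 − 3) = 5076.
Difference: 5662 − 5076 = 586.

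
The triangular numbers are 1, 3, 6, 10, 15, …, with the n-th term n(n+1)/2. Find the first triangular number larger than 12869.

12880

Solve n(n+1)/2 > 12869 for integer n.
The largest n with value ≤ 12869 is 159 (since 12720 ≤ 12869 < 12880), so the first above is n = 160, value 12880.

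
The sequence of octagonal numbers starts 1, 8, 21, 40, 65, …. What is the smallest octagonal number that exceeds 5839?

5985

Solve n(3n−2) > 5839 for integer n.
The largest n with value ≤ 5839 is 44 (since 5720 ≤ 5839 < 5985), so the first above is n = 45, value 5985.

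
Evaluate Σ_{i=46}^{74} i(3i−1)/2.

Σ i(3i−1)/2 = (3Σi² − Σi) / 2 over i = 46..74.
Σi = 2775 − 1035 = 1740 and Σi² = 137825 − 31395 = 106430.
(3·106430 − 1·1740) / 2 = 317550/2 = 158775.

158775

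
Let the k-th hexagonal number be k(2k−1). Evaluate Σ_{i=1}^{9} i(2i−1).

Σ i(2i−1) = 2Σi² − Σi over i = 1..9.
Σi = 45 and Σi² = 285.
2·285 − 1·45 = 525.

525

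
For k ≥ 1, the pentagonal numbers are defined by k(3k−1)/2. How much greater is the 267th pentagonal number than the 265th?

267·(3·267 − 1)/2 = 106800 and 265·(3·265 − 1)/2 = 105205.
Difference: 106800 − 105205 = 1595.

1595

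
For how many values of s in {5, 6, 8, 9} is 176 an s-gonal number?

s = 5: P(5, 11) = 176. ✓
s = 6: P(6, 9) = 153 and P(6, 10) = 190; 176 is not s-gonal.
s = 8: P(8, 8) = 176. ✓
s = 9: P(9, 7) = 154 and P(9, 8) = 204; 176 is not s-gonal.
Hits: s ∈ {5, 8} → 2.

2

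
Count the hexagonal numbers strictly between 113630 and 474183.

The n-th hexagonal number is n(2n−1).
Smallest index with value > 113630: n = 239 (giving 114003).
Largest index with value < 474183: n = 487 (giving 473851).
Indices 239 through 487: 249 terms.

249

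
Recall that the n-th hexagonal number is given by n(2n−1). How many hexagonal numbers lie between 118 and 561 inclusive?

The n-th hexagonal number is n(2n−1).
Smallest index with value ≥ 118: n = 8 (giving 120).
Largest index with value ≤ 561: n = 17 (giving 561).
Indices 8 through 17: 10 terms.

10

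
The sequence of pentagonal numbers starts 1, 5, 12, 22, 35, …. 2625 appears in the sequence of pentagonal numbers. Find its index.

42

Set n(3n−1)/2 = 2625, giving 3n² − n − 5250 = 0.
The discriminant is 1 + 24·2625 = 63001, and √63001 = 251.
So n = (1 + 251) / 6 = 252/6 = 42.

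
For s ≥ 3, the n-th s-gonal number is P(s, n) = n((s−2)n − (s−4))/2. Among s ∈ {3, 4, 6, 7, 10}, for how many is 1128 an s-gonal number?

s = 3: P(3, 47) = 1128. ✓
s = 4: P(4, 33) = 1089 and P(4, 34) = 1156; 1128 is not s-gonal.
s = 6: P(6, 24) = 1128. ✓
s = 7: P(7, 21) = 1071 and P(7, 22) = 1177; 1128 is not s-gonal.
s = 10: P(10, 17) = 1105 and P(10, 18) = 1242; 1128 is not s-gonal.
Hits: s ∈ {3, 6} → 2.

2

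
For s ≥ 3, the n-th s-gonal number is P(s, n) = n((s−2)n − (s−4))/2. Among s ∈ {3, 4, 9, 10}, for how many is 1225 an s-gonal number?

s = 3: P(3, 49) = 1225. ✓
s = 4: P(4, 35) = 1225. ✓
s = 9: P(9, 19) = 1216 and P(9, 20) = 1350; 1225 is not s-gonal.
s = 10: P(10, 17) = 1105 and P(10, 18) = 1242; 1225 is not s-gonal.
Hits: s ∈ {3, 4} → 2.

2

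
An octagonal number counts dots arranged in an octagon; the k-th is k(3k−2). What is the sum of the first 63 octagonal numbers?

Σ i(3i−2) = 3Σi² − 2Σi over i = 1..63.
Σi = 2016 and Σi² = 85344.
3·85344 − 2·2016 = 252000.

252000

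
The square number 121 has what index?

We need n² = 121, so n = √121 = 11.

11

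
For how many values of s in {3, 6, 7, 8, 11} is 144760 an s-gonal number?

1

s = 3: P(3, 537) = 144453 and P(3, 538) = 144991; 144760 is not s-gonal.
s = 6: P(6, 269) = 144453 and P(6, 270) = 145530; 144760 is not s-gonal.
s = 7: P(7, 240) = 143640 and P(7, 241) = 144841; 144760 is not s-gonal.
s = 8: P(8, 220) = 144760. ✓
s = 11: P(11, 179) = 143558 and P(11, 180) = 145170; 144760 is not s-gonal.
Hits: s ∈ {8} → 1.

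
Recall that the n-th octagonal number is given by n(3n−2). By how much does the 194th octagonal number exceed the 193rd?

1159

Consecutive octagonal numbers differ by 6n − 5: here 6·194 − 5 = 1159.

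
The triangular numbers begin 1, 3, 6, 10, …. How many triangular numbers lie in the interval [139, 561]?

The n-th triangular number is n(n+1)/2.
Smallest index with value ≥ 139: n = 17 (giving 153).
Largest index with value ≤ 561: n = 33 (giving 561).
Indices 17 through 33: 17 terms.

17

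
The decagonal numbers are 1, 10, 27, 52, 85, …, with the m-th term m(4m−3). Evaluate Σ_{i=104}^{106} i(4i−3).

131363

Σ i(4i−3) = 4Σi² − 3Σi over i = 104..106.
Σi = 5671 − 5356 = 315 and Σi² = 402641 − 369564 = 33077.
4·33077 − 3·315 = 131363.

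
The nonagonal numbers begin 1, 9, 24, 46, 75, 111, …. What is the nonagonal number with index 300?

The 300th nonagonal number is n(7n−5)/2 with n = 300.
300·(7·300 − 5)/2 = 300·2095/2 = 314250.

314250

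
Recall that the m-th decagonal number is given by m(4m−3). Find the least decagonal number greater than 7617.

7965

Solve n(4n−3) > 7617 for integer n.
The largest n with value ≤ 7617 is 44 (since 7612 ≤ 7617 < 7965), so the first above is n = 45, value 7965.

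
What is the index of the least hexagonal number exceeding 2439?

Solve n(2n−1) > 2439 for integer n.
The largest n with value ≤ 2439 is 35 (since 2415 ≤ 2439 < 2556), so the first above is n = 36, value 2556.

36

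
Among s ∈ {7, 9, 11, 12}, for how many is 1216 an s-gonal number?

2

s = 7: P(7, 22) = 1177 and P(7, 23) = 1288; 1216 is not s-gonal.
s = 9: P(9, 19) = 1216. ✓
s = 11: P(11, 16) = 1096 and P(11, 17) = 1241; 1216 is not s-gonal.
s = 12: P(12, 16) = 1216. ✓
Hits: s ∈ {9, 12} → 2.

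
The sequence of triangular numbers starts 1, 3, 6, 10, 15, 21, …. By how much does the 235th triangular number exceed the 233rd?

235·236/2 = 27730 and 233·234/2 = 27261.
Difference: 27730 − 27261 = 469.

469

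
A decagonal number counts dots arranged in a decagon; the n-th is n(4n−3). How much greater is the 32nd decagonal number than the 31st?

249

Consecutive decagonal numbers differ by 8n − 7: here 8·32 − 7 = 249.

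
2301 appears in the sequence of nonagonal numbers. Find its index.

Set n(7n−5)/2 = 2301, giving 7n² − 5n − 4602 = 0.
The discriminant is 25 + 56·2301 = 128881, and √128881 = 359.
So n = (5 + 359) / 14 = 364/14 = 26.
Check: 26·(7·26 − 5)/2 = 2301. ✓

26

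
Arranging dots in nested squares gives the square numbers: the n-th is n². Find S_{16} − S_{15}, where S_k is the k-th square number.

31

n² − (n−1)² = 2n − 1, so 16² − 15² = 2·16 − 1 = 31.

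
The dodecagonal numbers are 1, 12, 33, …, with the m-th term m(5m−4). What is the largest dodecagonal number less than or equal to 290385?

289441

Solve n(5n−4) ≤ 290385 for integer n.
n = 241 gives 289441 ≤ 290385, while n = 242 gives 291852 > 290385; so the answer is 289441.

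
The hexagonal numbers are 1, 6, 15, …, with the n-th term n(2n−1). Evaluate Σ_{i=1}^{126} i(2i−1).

Σ i(2i−1) = 2Σi² − Σi over i = 1..126.
Σi = 8001 and Σi² = 674751.
2·674751 − 1·8001 = 1341501.

1341501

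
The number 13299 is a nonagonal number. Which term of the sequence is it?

Set n(7n−5)/2 = 13299, giving 7n² − 5n − 26598 = 0.
So n = (5 + 863) / 14 = 868/14 = 62.
Check: 62·(7·62 − 5)/2 = 13299. ✓

62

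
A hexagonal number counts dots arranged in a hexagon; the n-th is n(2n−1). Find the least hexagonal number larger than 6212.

6216

Solve n(2n−1) > 6212 for integer n.
The largest n with value ≤ 6212 is 55 (since 5995 ≤ 6212 < 6216), so the first above is n = 56, value 6216.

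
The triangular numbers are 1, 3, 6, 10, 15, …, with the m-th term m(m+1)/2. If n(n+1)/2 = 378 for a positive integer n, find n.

Set n(n+1)/2 = 378, giving n² + n − 756 = 0.
So n = (-1 + 55) / 2 = 54/2 = 27.
Check: 27·28/2 = 378. ✓

27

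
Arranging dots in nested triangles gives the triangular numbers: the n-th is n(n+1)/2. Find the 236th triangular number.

The 236th triangular number is n(n+1)/2 with n = 236.
236·237/2 = 55932/2 = 27966.

27966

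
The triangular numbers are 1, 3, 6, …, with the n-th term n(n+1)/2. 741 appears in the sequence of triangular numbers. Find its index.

Set n(n+1)/2 = 741, giving n² + n − 1482 = 0.
The discriminant is 1 + 8·741 = 5929, and √5929 = 77.
So n = (-1 + 77) / 2 = 76/2 = 38.

38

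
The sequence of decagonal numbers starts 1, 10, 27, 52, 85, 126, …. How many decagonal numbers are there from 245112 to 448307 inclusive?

88

The n-th decagonal number is n(4n−3).
Smallest index with value ≥ 245112: n = 248 (giving 245272).
Largest index with value ≤ 448307: n = 335 (giving 447895).
Indices 248 through 335: 88 terms.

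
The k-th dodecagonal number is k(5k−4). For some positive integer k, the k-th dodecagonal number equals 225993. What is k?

213

Set n(5n−4) = 225993, giving 5n² − 4n − 225993 = 0.
The discriminant is 16 + 20·225993 = 4519876, and √4519876 = 2126.
So n = (4 + 2126) / 10 = 2130/10 = 213.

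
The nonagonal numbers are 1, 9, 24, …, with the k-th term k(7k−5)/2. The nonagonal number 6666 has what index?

44

Set n(7n−5)/2 = 6666, giving 7n² − 5n − 13332 = 0.
The discriminant is 25 + 56·6666 = 373321, and √373321 = 611.
So n = (5 + 611) / 14 = 616/14 = 44.
Check: 44·(7·44 − 5)/2 = 6666. ✓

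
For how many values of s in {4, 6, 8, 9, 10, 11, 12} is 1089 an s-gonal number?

2

s = 4: P(4, 33) = 1089. ✓
s = 6: P(6, 23) = 1035 and P(6, 24) = 1128; 1089 is not s-gonal.
s = 8: P(8, 19) = 1045 and P(8, 20) = 1160; 1089 is not s-gonal.
s = 9: P(9, 18) = 1089. ✓
s = 10: P(10, 16) = 976 and P(10, 17) = 1105; 1089 is not s-gonal.
s = 11: P(11, 15) = 960 and P(11, 16) = 1096; 1089 is not s-gonal.
s = 12: P(12, 15) = 1065 and P(12, 16) = 1216; 1089 is not s-gonal.
Hits: s ∈ {4, 9} → 2.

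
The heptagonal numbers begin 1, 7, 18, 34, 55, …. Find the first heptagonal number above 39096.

39501

Solve n(5n−3)/2 > 39096 for integer n.
The largest n with value ≤ 39096 is 125 (since 38875 ≤ 39096 < 39501), so the first above is n = 126, value 39501.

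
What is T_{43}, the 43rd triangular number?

946

43·44/2 = 1892/2 = 946.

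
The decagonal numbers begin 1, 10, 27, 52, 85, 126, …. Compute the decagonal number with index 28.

The 28th decagonal number is n(4n−3) with n = 28.
28·(4·28 − 3) = 28·109 = 3052.

3052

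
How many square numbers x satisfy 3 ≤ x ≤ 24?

The n-th square number is n².
Smallest index with value ≥ 3: n = 2 (giving 4).
Largest index with value ≤ 24: n = 4 (giving 16).
Indices 2 through 4: 3 terms.

3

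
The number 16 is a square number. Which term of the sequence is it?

4

We need n² = 16, so n = √16 = 4.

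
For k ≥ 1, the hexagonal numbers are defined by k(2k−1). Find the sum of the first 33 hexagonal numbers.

Σ i(2i−1) = 2Σi² − Σi over i = 1..33.
Σi = 561 and Σi² = 12529.
2·12529 − 1·561 = 24497.

24497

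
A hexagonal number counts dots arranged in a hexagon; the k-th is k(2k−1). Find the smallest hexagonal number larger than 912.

946

Solve n(2n−1) > 912 for integer n.
The largest n with value ≤ 912 is 21 (since 861 ≤ 912 < 946), so the first above is n = 22, value 946.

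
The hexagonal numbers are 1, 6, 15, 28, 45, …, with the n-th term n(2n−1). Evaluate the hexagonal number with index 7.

91

The 7th hexagonal number is n(2n−1) with n = 7.
7·(2·7 − 1) = 7·13 = 91.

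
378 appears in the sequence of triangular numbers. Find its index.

27

Set n(n+1)/2 = 378, giving n² + n − 756 = 0.
So n = (-1 + 55) / 2 = 54/2 = 27.
Check: 27·28/2 = 378. ✓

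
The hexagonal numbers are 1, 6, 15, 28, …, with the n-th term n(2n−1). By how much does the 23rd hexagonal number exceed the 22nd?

89

Consecutive hexagonal numbers differ by 4n − 3: here 4·23 − 3 = 89.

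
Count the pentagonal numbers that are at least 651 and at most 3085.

The n-th pentagonal number is n(3n−1)/2.
Smallest index with value ≥ 651: n = 21 (giving 651).
Largest index with value ≤ 3085: n = 45 (giving 3015).
Indices 21 through 45: 25 terms.

25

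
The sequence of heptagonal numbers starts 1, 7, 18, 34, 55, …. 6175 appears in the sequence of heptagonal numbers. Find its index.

Set n(5n−3)/2 = 6175, giving 5n² − 3n − 12350 = 0.
The discriminant is 9 + 40·6175 = 247009, and √247009 = 497.
So n = (3 + 497) / 10 = 500/10 = 50.

50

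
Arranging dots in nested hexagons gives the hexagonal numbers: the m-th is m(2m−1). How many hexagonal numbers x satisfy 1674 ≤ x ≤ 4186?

17

The n-th hexagonal number is n(2n−1).
Smallest index with value ≥ 1674: n = 30 (giving 1770).
Largest index with value ≤ 4186: n = 46 (giving 4186).
Indices 30 through 46: 17 terms.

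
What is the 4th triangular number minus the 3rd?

4

Consecutive triangular numbers differ by n: T_{4} − T_{3} = 4.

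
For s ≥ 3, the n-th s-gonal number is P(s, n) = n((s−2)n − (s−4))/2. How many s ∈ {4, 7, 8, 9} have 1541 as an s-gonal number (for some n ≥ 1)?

s = 4: P(4, 39) = 1521 and P(4, 40) = 1600; 1541 is not s-gonal.
s = 7: P(7, 25) = 1525 and P(7, 26) = 1651; 1541 is not s-gonal.
s = 8: P(8, 23) = 1541. ✓
s = 9: P(9, 21) = 1491 and P(9, 22) = 1639; 1541 is not s-gonal.
Hits: s ∈ {8} → 1.

1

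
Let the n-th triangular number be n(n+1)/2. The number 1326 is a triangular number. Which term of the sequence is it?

51

Set n(n+1)/2 = 1326, giving n² + n − 2652 = 0.
The discriminant is 1 + 8·1326 = 10609, and √10609 = 103.
So n = (-1 + 103) / 2 = 102/2 = 51.
Check: 51·52/2 = 1326. ✓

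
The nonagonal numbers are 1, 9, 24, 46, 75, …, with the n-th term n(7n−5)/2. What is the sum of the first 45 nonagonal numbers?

Σ i(7i−5)/2 = (7Σi² − 5Σi) / 2 over i = 1..45.
Σi = 1035 and Σi² = 31395.
(7·31395 − 5·1035) / 2 = 214590/2 = 107295.

107295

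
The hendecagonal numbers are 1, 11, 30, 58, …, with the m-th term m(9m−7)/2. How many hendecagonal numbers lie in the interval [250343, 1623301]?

365

The n-th hendecagonal number is n(9n−7)/2.
Smallest index with value ≥ 250343: n = 237 (giving 251931).
Largest index with value ≤ 1623301: n = 601 (giving 1623301).
Indices 237 through 601: 365 terms.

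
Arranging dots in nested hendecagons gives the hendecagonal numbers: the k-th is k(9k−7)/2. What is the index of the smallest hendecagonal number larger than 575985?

359

Solve n(9n−7)/2 > 575985 for integer n.
The largest n with value ≤ 575985 is 358 (since 575485 ≤ 575985 < 578708), so the first above is n = 359, value 578708.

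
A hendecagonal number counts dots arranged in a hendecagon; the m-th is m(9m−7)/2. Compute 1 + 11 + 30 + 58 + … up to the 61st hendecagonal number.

Σ i(9i−7)/2 = (9Σi² − 7Σi) / 2 over i = 1..61.
Σi = 1891 and Σi² = 77531.
(9·77531 − 7·1891) / 2 = 684542/2 = 342271.

342271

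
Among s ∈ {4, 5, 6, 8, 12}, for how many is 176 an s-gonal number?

2

s = 4: P(4, 13) = 169 and P(4, 14) = 196; 176 is not s-gonal.
s = 5: P(5, 11) = 176. ✓
s = 6: P(6, 9) = 153 and P(6, 10) = 190; 176 is not s-gonal.
s = 8: P(8, 8) = 176. ✓
s = 12: P(12, 6) = 156 and P(12, 7) = 217; 176 is not s-gonal.
Hits: s ∈ {5, 8} → 2.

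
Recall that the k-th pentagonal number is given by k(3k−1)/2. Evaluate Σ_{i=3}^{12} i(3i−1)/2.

930

Σ i(3i−1)/2 = (3Σi² − Σi) / 2 over i = 3..12.
Σi = 78 − 3 = 75 and Σi² = 650 − 5 = 645.
(3·645 − 1·75) / 2 = 1860/2 = 930.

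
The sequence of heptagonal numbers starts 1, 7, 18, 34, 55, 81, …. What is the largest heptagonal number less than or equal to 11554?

11458

Solve n(5n−3)/2 ≤ 11554 for integer n.
n = 68 gives 11458 ≤ 11554, while n = 69 gives 11799 > 11554; so the answer is 11458.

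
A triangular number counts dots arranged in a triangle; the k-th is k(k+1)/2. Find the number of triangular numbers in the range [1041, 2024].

18

The n-th triangular number is n(n+1)/2.
Smallest index with value ≥ 1041: n = 46 (giving 1081).
Largest index with value ≤ 2024: n = 63 (giving 2016).
Indices 46 through 63: 18 terms.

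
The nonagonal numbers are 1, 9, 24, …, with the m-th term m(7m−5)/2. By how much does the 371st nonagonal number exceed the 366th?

12885

371·(7·371 − 5)/2 = 480816 and 366·(7·366 − 5)/2 = 467931.
Difference: 480816 − 467931 = 12885.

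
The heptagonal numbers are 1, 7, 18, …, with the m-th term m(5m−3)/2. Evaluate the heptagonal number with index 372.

345402

The 372nd heptagonal number is n(5n−3)/2 with n = 372.
372·(5·372 − 3)/2 = 372·1857/2 = 345402.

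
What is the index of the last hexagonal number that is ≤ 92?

7

Solve n(2n−1) ≤ 92 for integer n.
n = 7 gives 91 ≤ 92, while n = 8 gives 120 > 92; so the answer is index 7.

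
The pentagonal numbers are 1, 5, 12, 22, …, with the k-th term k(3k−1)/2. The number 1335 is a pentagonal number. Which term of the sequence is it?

30

Set n(3n−1)/2 = 1335, giving 3n² − n − 2670 = 0.
The discriminant is 1 + 24·1335 = 32041, and √32041 = 179.
So n = (1 + 179) / 6 = 180/6 = 30.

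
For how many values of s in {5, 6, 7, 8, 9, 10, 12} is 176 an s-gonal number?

2

s = 5: P(5, 11) = 176. ✓
s = 6: P(6, 9) = 153 and P(6, 10) = 190; 176 is not s-gonal.
s = 7: P(7, 8) = 148 and P(7, 9) = 189; 176 is not s-gonal.
s = 8: P(8, 8) = 176. ✓
s = 9: P(9, 7) = 154 and P(9, 8) = 204; 176 is not s-gonal.
s = 10: P(10, 7) = 175 and P(10, 8) = 232; 176 is not s-gonal.
s = 12: P(12, 6) = 156 and P(12, 7) = 217; 176 is not s-gonal.
Hits: s ∈ {5, 8} → 2.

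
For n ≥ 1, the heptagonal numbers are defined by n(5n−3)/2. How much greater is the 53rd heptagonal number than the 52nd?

Consecutive heptagonal numbers differ by 5n − 4: here 5·53 − 4 = 261.

261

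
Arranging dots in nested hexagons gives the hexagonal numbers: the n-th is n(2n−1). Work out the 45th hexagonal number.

The 45th hexagonal number is n(2n−1) with n = 45.
45·(2·45 − 1) = 45·89 = 4005.

4005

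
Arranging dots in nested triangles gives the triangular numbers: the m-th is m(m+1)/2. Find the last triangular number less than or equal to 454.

435

Solve n(n+1)/2 ≤ 454 for integer n.
n = 29 gives 435 ≤ 454, while n = 30 gives 465 > 454; so the answer is 435.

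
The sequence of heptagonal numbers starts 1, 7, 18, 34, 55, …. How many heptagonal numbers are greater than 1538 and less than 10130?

The n-th heptagonal number is n(5n−3)/2.
Smallest index with value > 1538: n = 26 (giving 1651).
Largest index with value < 10130: n = 63 (giving 9828).
Indices 26 through 63: 38 terms.

38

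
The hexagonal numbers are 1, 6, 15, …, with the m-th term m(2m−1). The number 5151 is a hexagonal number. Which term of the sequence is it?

Set n(2n−1) = 5151, giving 2n² − n − 5151 = 0.
The discriminant is 1 + 8·5151 = 41209, and √41209 = 203.
So n = (1 + 203) / 4 = 204/4 = 51.

51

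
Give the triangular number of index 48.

1176

48·49/2 = 2352/2 = 1176.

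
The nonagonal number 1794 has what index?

23

Set n(7n−5)/2 = 1794, giving 7n² − 5n − 3588 = 0.
So n = (5 + 317) / 14 = 322/14 = 23.
Check: 23·(7·23 − 5)/2 = 1794. ✓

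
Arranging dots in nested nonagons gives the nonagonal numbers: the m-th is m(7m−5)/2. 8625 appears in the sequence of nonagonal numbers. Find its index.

Set n(7n−5)/2 = 8625, giving 7n² − 5n − 17250 = 0.
The discriminant is 25 + 56·8625 = 483025, and √483025 = 695.
So n = (5 + 695) / 14 = 700/14 = 50.
Check: 50·(7·50 − 5)/2 = 8625. ✓

50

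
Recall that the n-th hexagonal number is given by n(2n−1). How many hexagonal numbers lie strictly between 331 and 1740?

The n-th hexagonal number is n(2n−1).
Smallest index with value > 331: n = 14 (giving 378).
Largest index with value < 1740: n = 29 (giving 1653).
Indices 14 through 29: 16 terms.

16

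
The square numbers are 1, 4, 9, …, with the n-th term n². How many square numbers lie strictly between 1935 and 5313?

The n-th square number is n².
Smallest index with value > 1935: n = 44 (giving 1936).
Largest index with value < 5313: n = 72 (giving 5184).
Indices 44 through 72: 29 terms.

29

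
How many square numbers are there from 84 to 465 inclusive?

The n-th square number is n².
Smallest index with value ≥ 84: n = 10 (giving 100).
Largest index with value ≤ 465: n = 21 (giving 441).
Indices 10 through 21: 12 terms.

12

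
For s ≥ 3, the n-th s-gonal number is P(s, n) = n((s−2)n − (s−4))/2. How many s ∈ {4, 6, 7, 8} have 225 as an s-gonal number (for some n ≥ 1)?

2

s = 4: P(4, 15) = 225. ✓
s = 6: P(6, 10) = 190 and P(6, 11) = 231; 225 is not s-gonal.
s = 7: P(7, 9) = 189 and P(7, 10) = 235; 225 is not s-gonal.
s = 8: P(8, 9) = 225. ✓
Hits: s ∈ {4, 8} → 2.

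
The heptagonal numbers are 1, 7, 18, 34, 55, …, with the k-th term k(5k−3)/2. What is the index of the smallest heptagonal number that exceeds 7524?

Solve n(5n−3)/2 > 7524 for integer n.
The largest n with value ≤ 7524 is 55 (since 7480 ≤ 7524 < 7756), so the first above is n = 56, value 7756.

56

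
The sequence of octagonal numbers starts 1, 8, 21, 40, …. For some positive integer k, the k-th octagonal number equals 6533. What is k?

Set n(3n−2) = 6533, giving 3n² − 2n − 6533 = 0.
So n = (2 + 280) / 6 = 282/6 = 47.

47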